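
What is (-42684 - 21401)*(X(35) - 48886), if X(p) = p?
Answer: 3130616335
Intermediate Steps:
(-42684 - 21401)*(X(35) - 48886) = (-42684 - 21401)*(35 - 48886) = -64085*(-48851) = 3130616335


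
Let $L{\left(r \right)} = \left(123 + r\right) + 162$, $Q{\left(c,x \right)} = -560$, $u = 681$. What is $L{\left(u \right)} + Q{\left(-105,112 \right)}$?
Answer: $406$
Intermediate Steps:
$L{\left(r \right)} = 285 + r$
$L{\left(u \right)} + Q{\left(-105,112 \right)} = \left(285 + 681\right) - 560 = 966 - 560 = 406$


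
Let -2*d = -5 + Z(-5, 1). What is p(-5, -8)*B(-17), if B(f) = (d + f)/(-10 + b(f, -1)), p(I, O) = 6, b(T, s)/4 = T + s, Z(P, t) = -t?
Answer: 42/41 ≈ 1.0244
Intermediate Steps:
b(T, s) = 4*T + 4*s (b(T, s) = 4*(T + s) = 4*T + 4*s)
d = 3 (d = -(-5 - 1*1)/2 = -(-5 - 1)/2 = -½*(-6) = 3)
B(f) = (3 + f)/(-14 + 4*f) (B(f) = (3 + f)/(-10 + (4*f + 4*(-1))) = (3 + f)/(-10 + (4*f - 4)) = (3 + f)/(-10 + (-4 + 4*f)) = (3 + f)/(-14 + 4*f))
p(-5, -8)*B(-17) = 6*((3 - 17)/(2*(-7 + 2*(-17)))) = 6*((½)*(-14)/(-7 - 34)) = 6*((½)*(-14)/(-41)) = 6*((½)*(-1/41)*(-14)) = 6*(7/41) = 42/41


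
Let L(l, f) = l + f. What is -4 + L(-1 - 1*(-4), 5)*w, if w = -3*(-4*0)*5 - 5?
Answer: -44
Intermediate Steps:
w = -5 (w = -0*5 - 5 = -3*0 - 5 = 0 - 5 = -5)
L(l, f) = f + l
-4 + L(-1 - 1*(-4), 5)*w = -4 + (5 + (-1 - 1*(-4)))*(-5) = -4 + (5 + (-1 + 4))*(-5) = -4 + (5 + 3)*(-5) = -4 + 8*(-5) = -4 - 40 = -44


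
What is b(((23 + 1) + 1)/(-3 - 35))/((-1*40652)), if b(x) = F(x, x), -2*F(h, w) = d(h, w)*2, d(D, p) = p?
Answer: -25/1544776 ≈ -1.6184e-5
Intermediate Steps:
F(h, w) = -w (F(h, w) = -w*2/2 = -w)
b(x) = -x
b(((23 + 1) + 1)/(-3 - 35))/((-1*40652)) = (-((23 + 1) + 1)/(-3 - 35))/((-1*40652)) = -(24 + 1)/(-38)/(-40652) = -25*(-1)/38*(-1/40652) = -1*(-25/38)*(-1/40652) = (25/38)*(-1/40652) = -25/1544776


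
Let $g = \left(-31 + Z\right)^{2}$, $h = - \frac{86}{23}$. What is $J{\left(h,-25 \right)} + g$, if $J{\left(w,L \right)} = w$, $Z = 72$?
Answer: $\frac{38577}{23} \approx 1677.3$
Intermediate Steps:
$h = - \frac{86}{23}$ ($h = \left(-86\right) \frac{1}{23} = - \frac{86}{23} \approx -3.7391$)
$g = 1681$ ($g = \left(-31 + 72\right)^{2} = 41^{2} = 1681$)
$J{\left(h,-25 \right)} + g = - \frac{86}{23} + 1681 = \frac{38577}{23}$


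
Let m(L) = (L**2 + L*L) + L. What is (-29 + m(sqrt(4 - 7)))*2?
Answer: -70 + 2*I*sqrt(3) ≈ -70.0 + 3.4641*I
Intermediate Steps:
m(L) = L + 2*L**2 (m(L) = (L**2 + L**2) + L = 2*L**2 + L = L + 2*L**2)
(-29 + m(sqrt(4 - 7)))*2 = (-29 + sqrt(4 - 7)*(1 + 2*sqrt(4 - 7)))*2 = (-29 + sqrt(-3)*(1 + 2*sqrt(-3)))*2 = (-29 + (I*sqrt(3))*(1 + 2*(I*sqrt(3))))*2 = (-29 + (I*sqrt(3))*(1 + 2*I*sqrt(3)))*2 = (-29 + I*sqrt(3)*(1 + 2*I*sqrt(3)))*2 = -58 + 2*I*sqrt(3)*(1 + 2*I*sqrt(3))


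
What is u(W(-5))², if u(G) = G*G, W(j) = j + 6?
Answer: 1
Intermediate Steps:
W(j) = 6 + j
u(G) = G²
u(W(-5))² = ((6 - 5)²)² = (1²)² = 1² = 1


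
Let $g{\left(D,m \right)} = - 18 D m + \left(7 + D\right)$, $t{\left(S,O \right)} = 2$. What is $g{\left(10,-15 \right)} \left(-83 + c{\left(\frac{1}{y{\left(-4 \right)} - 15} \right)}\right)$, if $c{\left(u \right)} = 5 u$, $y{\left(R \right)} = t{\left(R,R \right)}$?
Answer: $-226556$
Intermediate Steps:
$y{\left(R \right)} = 2$
$g{\left(D,m \right)} = 7 + D - 18 D m$ ($g{\left(D,m \right)} = - 18 D m + \left(7 + D\right) = 7 + D - 18 D m$)
$g{\left(10,-15 \right)} \left(-83 + c{\left(\frac{1}{y{\left(-4 \right)} - 15} \right)}\right) = \left(7 + 10 - 180 \left(-15\right)\right) \left(-83 + \frac{5}{2 - 15}\right) = \left(7 + 10 + 2700\right) \left(-83 + \frac{5}{-13}\right) = 2717 \left(-83 + 5 \left(- \frac{1}{13}\right)\right) = 2717 \left(-83 - \frac{5}{13}\right) = 2717 \left(- \frac{1084}{13}\right) = -226556$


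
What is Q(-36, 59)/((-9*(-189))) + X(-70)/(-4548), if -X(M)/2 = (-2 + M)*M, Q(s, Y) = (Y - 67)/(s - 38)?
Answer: 52868596/23853123 ≈ 2.2164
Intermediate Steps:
Q(s, Y) = (-67 + Y)/(-38 + s)
X(M) = -2*M*(-2 + M) (X(M) = -2*(-2 + M)*M = -2*M*(-2 + M))
Q(-36, 59)/((-9*(-189))) + X(-70)/(-4548) = ((-67 + 59)/(-38 - 36))/((-9*(-189))) + (2*(-70)*(2 - 1*(-70)))/(-4548) = (-8/(-74))/1701 + (2*(-70)*(2 + 70))*(-1/4548) = -1/74*(-8)*(1/1701) + (2*(-70)*72)*(-1/4548) = (4/37)*(1/1701) - 10080*(-1/4548) = 4/62937 + 840/379 = 52868596/23853123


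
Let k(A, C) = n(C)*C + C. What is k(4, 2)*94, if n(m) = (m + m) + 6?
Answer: 2068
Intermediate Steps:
n(m) = 6 + 2*m (n(m) = 2*m + 6 = 6 + 2*m)
k(A, C) = C + C*(6 + 2*C) (k(A, C) = (6 + 2*C)*C + C = C*(6 + 2*C) + C = C + C*(6 + 2*C))
k(4, 2)*94 = (2*(7 + 2*2))*94 = (2*(7 + 4))*94 = (2*11)*94 = 22*94 = 2068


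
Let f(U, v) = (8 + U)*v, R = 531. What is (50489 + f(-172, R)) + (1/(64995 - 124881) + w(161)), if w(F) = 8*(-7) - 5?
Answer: -2195181217/59886 ≈ -36656.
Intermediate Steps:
f(U, v) = v*(8 + U)
w(F) = -61 (w(F) = -56 - 5 = -61)
(50489 + f(-172, R)) + (1/(64995 - 124881) + w(161)) = (50489 + 531*(8 - 172)) + (1/(64995 - 124881) - 61) = (50489 + 531*(-164)) + (1/(-59886) - 61) = (50489 - 87084) + (-1/59886 - 61) = -36595 - 3653047/59886 = -2195181217/59886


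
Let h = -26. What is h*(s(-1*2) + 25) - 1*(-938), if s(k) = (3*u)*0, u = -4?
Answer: 288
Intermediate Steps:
s(k) = 0 (s(k) = (3*(-4))*0 = -12*0 = 0)
h*(s(-1*2) + 25) - 1*(-938) = -26*(0 + 25) - 1*(-938) = -26*25 + 938 = -650 + 938 = 288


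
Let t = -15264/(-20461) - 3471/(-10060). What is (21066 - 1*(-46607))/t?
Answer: 13929651965180/224575971 ≈ 62026.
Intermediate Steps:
t = 224575971/205837660 (t = -15264*(-1/20461) - 3471*(-1/10060) = 15264/20461 + 3471/10060 = 224575971/205837660 ≈ 1.0910)
(21066 - 1*(-46607))/t = (21066 - 1*(-46607))/(224575971/205837660) = (21066 + 46607)*(205837660/224575971) = 67673*(205837660/224575971) = 13929651965180/224575971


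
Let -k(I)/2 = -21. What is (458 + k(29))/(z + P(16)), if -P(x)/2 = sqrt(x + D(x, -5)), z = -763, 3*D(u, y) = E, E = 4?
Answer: -1144500/1746299 + 2000*sqrt(39)/1746299 ≈ -0.64823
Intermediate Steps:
D(u, y) = 4/3 (D(u, y) = (1/3)*4 = 4/3)
k(I) = 42 (k(I) = -2*(-21) = 42)
P(x) = -2*sqrt(4/3 + x) (P(x) = -2*sqrt(x + 4/3) = -2*sqrt(4/3 + x))
(458 + k(29))/(z + P(16)) = (458 + 42)/(-763 - 2*sqrt(12 + 9*16)/3) = 500/(-763 - 2*sqrt(12 + 144)/3) = 500/(-763 - 4*sqrt(39)/3)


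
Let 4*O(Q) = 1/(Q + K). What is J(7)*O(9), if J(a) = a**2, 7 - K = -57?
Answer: 49/292 ≈ 0.16781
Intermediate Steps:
K = 64 (K = 7 - 1*(-57) = 7 + 57 = 64)
O(Q) = 1/(4*(64 + Q)) (O(Q) = 1/(4*(Q + 64)) = 1/(4*(64 + Q)))
J(7)*O(9) = 7**2*(1/(4*(64 + 9))) = 49*((1/4)/73) = 49*((1/4)*(1/73)) = 49*(1/292) = 49/292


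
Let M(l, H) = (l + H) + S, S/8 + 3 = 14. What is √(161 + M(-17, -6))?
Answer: √226 ≈ 15.033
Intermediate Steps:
S = 88 (S = -24 + 8*14 = -24 + 112 = 88)
M(l, H) = 88 + H + l (M(l, H) = (l + H) + 88 = (H + l) + 88 = 88 + H + l)
√(161 + M(-17, -6)) = √(161 + (88 - 6 - 17)) = √(161 + 65) = √226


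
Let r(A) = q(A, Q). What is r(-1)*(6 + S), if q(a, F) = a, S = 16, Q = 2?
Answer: -22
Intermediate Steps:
r(A) = A
r(-1)*(6 + S) = -(6 + 16) = -1*22 = -22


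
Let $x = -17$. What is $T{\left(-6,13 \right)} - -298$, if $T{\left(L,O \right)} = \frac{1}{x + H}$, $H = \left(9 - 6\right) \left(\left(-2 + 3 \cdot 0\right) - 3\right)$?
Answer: $\frac{9535}{32} \approx 297.97$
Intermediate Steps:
$H = -15$ ($H = 3 \left(\left(-2 + 0\right) - 3\right) = 3 \left(-2 - 3\right) = 3 \left(-5\right) = -15$)
$T{\left(L,O \right)} = - \frac{1}{32}$ ($T{\left(L,O \right)} = \frac{1}{-17 - 15} = \frac{1}{-32} = - \frac{1}{32}$)
$T{\left(-6,13 \right)} - -298 = - \frac{1}{32} - -298 = - \frac{1}{32} + 298 = \frac{9535}{32}$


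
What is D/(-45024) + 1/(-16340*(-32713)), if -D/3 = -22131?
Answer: -2957423177503/2005558135840 ≈ -1.4746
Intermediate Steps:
D = 66393 (D = -3*(-22131) = 66393)
D/(-45024) + 1/(-16340*(-32713)) = 66393/(-45024) + 1/(-16340*(-32713)) = 66393*(-1/45024) - 1/16340*(-1/32713) = -22131/15008 + 1/534530420 = -2957423177503/2005558135840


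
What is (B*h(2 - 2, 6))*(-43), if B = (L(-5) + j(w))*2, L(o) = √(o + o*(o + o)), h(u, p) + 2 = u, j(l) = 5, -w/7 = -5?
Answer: 860 + 516*√5 ≈ 2013.8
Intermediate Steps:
w = 35 (w = -7*(-5) = 35)
h(u, p) = -2 + u
L(o) = √(o + 2*o²) (L(o) = √(o + o*(2*o)) = √(o + 2*o²))
B = 10 + 6*√5 (B = (√(-5*(1 + 2*(-5))) + 5)*2 = (√(-5*(1 - 10)) + 5)*2 = (√(-5*(-9)) + 5)*2 = (√45 + 5)*2 = (3*√5 + 5)*2 = (5 + 3*√5)*2 = 10 + 6*√5 ≈ 23.416)
(B*h(2 - 2, 6))*(-43) = ((10 + 6*√5)*(-2 + (2 - 2)))*(-43) = ((10 + 6*√5)*(-2 + 0))*(-43) = ((10 + 6*√5)*(-2))*(-43) = (-20 - 12*√5)*(-43) = 860 + 516*√5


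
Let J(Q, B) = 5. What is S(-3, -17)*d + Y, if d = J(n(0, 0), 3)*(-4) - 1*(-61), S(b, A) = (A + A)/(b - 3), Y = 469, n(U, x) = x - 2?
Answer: 2104/3 ≈ 701.33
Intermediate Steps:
n(U, x) = -2 + x
S(b, A) = 2*A/(-3 + b) (S(b, A) = (2*A)/(-3 + b) = 2*A/(-3 + b))
d = 41 (d = 5*(-4) - 1*(-61) = -20 + 61 = 41)
S(-3, -17)*d + Y = (2*(-17)/(-3 - 3))*41 + 469 = (2*(-17)/(-6))*41 + 469 = (2*(-17)*(-⅙))*41 + 469 = (17/3)*41 + 469 = 697/3 + 469 = 2104/3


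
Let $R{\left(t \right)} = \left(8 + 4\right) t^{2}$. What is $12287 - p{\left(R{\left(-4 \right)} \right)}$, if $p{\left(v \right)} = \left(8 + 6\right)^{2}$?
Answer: $12091$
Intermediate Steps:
$R{\left(t \right)} = 12 t^{2}$
$p{\left(v \right)} = 196$ ($p{\left(v \right)} = 14^{2} = 196$)
$12287 - p{\left(R{\left(-4 \right)} \right)} = 12287 - 196 = 12091$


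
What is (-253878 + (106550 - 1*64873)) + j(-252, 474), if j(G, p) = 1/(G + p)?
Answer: -47108621/222 ≈ -2.1220e+5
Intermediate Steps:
(-253878 + (106550 - 1*64873)) + j(-252, 474) = (-253878 + (106550 - 1*64873)) + 1/(-252 + 474) = (-253878 + (106550 - 64873)) + 1/222 = (-253878 + 41677) + 1/222 = -212201 + 1/222 = -47108621/222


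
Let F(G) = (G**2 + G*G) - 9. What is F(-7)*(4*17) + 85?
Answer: 6137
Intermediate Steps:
F(G) = -9 + 2*G**2 (F(G) = (G**2 + G**2) - 9 = 2*G**2 - 9 = -9 + 2*G**2)
F(-7)*(4*17) + 85 = (-9 + 2*(-7)**2)*(4*17) + 85 = (-9 + 2*49)*68 + 85 = (-9 + 98)*68 + 85 = 89*68 + 85 = 6052 + 85 = 6137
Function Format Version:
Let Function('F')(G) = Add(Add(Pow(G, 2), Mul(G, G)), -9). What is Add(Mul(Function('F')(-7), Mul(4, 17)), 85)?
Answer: 6137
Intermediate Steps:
Function('F')(G) = Add(-9, Mul(2, Pow(G, 2))) (Function('F')(G) = Add(Add(Pow(G, 2), Pow(G, 2)), -9) = Add(Mul(2, Pow(G, 2)), -9) = Add(-9, Mul(2, Pow(G, 2))))
Add(Mul(Function('F')(-7), Mul(4, 17)), 85) = Add(Mul(Add(-9, Mul(2, Pow(-7, 2))), Mul(4, 17)), 85) = Add(Mul(Add(-9, Mul(2, 49)), 68), 85) = Add(Mul(Add(-9, 98), 68), 85) = Add(Mul(89, 68), 85) = Add(6052, 85) = 6137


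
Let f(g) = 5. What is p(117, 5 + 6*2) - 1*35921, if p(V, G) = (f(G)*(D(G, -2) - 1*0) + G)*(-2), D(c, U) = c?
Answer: -36125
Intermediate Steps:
p(V, G) = -12*G (p(V, G) = (5*(G - 1*0) + G)*(-2) = (5*(G + 0) + G)*(-2) = (5*G + G)*(-2) = (6*G)*(-2) = -12*G)
p(117, 5 + 6*2) - 1*35921 = -12*(5 + 6*2) - 1*35921 = -12*(5 + 12) - 35921 = -12*17 - 35921 = -204 - 35921 = -36125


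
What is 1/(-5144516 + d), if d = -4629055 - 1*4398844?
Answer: -1/14172415 ≈ -7.0560e-8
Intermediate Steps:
d = -9027899 (d = -4629055 - 4398844 = -9027899)
1/(-5144516 + d) = 1/(-5144516 - 9027899) = 1/(-14172415) = -1/14172415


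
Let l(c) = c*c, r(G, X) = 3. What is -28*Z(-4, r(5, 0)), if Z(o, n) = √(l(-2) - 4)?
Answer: 0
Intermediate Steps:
l(c) = c²
Z(o, n) = 0 (Z(o, n) = √((-2)² - 4) = √(4 - 4) = √0 = 0)
-28*Z(-4, r(5, 0)) = -28*0 = 0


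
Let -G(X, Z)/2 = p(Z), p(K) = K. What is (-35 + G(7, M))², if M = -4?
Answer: 729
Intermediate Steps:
G(X, Z) = -2*Z
(-35 + G(7, M))² = (-35 - 2*(-4))² = (-35 + 8)² = (-27)² = 729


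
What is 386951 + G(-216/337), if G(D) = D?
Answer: 130402271/337 ≈ 3.8695e+5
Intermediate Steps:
386951 + G(-216/337) = 386951 - 216/337 = 130402271/337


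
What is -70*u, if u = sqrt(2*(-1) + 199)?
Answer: -70*sqrt(197) ≈ -982.50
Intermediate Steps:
u = sqrt(197) (u = sqrt(-2 + 199) = sqrt(197) ≈ 14.036)
-70*u = -70*sqrt(197)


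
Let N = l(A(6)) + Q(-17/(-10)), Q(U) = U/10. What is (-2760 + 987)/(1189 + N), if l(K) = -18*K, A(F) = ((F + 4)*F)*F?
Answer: 19700/58787 ≈ 0.33511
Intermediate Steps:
A(F) = F²*(4 + F) (A(F) = ((4 + F)*F)*F = (F*(4 + F))*F = F²*(4 + F))
Q(U) = U/10 (Q(U) = U*(⅒) = U/10)
N = -647983/100 (N = -18*6²*(4 + 6) + (-17/(-10))/10 = -648*10 + (-17*(-⅒))/10 = -18*360 + (⅒)*(17/10) = -6480 + 17/100 = -647983/100 ≈ -6479.8)
(-2760 + 987)/(1189 + N) = (-2760 + 987)/(1189 - 647983/100) = -1773/(-529083/100) = -1773*(-100/529083) = 19700/58787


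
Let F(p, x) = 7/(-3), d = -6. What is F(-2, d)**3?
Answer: -343/27 ≈ -12.704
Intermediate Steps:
F(p, x) = -7/3 (F(p, x) = 7*(-1/3) = -7/3)
F(-2, d)**3 = (-7/3)**3 = -343/27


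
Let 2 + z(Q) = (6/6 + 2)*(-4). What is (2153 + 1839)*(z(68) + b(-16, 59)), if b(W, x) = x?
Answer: 179640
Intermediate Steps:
z(Q) = -14 (z(Q) = -2 + (6/6 + 2)*(-4) = -2 + (6*(⅙) + 2)*(-4) = -2 + (1 + 2)*(-4) = -2 + 3*(-4) = -2 - 12 = -14)
(2153 + 1839)*(z(68) + b(-16, 59)) = (2153 + 1839)*(-14 + 59) = 3992*45 = 179640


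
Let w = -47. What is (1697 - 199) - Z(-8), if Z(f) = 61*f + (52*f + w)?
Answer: 2449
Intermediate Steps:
Z(f) = -47 + 113*f (Z(f) = 61*f + (52*f - 47) = 61*f + (-47 + 52*f) = -47 + 113*f)
(1697 - 199) - Z(-8) = (1697 - 199) - (-47 + 113*(-8)) = 1498 - (-47 - 904) = 1498 - 1*(-951) = 1498 + 951 = 2449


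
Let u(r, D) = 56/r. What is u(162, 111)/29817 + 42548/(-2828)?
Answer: -25690217953/1707530139 ≈ -15.045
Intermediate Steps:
u(162, 111)/29817 + 42548/(-2828) = (56/162)/29817 + 42548/(-2828) = (56*(1/162))*(1/29817) + 42548*(-1/2828) = (28/81)*(1/29817) - 10637/707 = 28/2415177 - 10637/707 = -25690217953/1707530139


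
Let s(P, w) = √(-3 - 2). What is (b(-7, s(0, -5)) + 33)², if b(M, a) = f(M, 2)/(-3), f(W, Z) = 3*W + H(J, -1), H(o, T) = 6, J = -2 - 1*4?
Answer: 1444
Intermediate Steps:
J = -6 (J = -2 - 4 = -6)
f(W, Z) = 6 + 3*W (f(W, Z) = 3*W + 6 = 6 + 3*W)
s(P, w) = I*√5 (s(P, w) = √(-5) = I*√5)
b(M, a) = -2 - M (b(M, a) = (6 + 3*M)/(-3) = (6 + 3*M)*(-⅓) = -2 - M)
(b(-7, s(0, -5)) + 33)² = ((-2 - 1*(-7)) + 33)² = ((-2 + 7) + 33)² = (5 + 33)² = 38² = 1444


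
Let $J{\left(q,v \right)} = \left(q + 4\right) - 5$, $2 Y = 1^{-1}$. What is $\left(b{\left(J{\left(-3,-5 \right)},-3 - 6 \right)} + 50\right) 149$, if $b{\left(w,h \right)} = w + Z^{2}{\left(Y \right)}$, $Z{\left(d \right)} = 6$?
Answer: $12218$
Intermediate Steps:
$Y = \frac{1}{2}$ ($Y = \frac{1}{2 \cdot 1} = \frac{1}{2} \cdot 1 = \frac{1}{2} \approx 0.5$)
$J{\left(q,v \right)} = -1 + q$ ($J{\left(q,v \right)} = \left(4 + q\right) - 5 = -1 + q$)
$b{\left(w,h \right)} = 36 + w$ ($b{\left(w,h \right)} = w + 6^{2} = w + 36 = 36 + w$)
$\left(b{\left(J{\left(-3,-5 \right)},-3 - 6 \right)} + 50\right) 149 = \left(\left(36 - 4\right) + 50\right) 149 = \left(32 + 50\right) 149 = 82 \cdot 149 = 12218$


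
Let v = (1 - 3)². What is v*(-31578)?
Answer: -126312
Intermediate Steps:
v = 4 (v = (-2)² = 4)
v*(-31578) = 4*(-31578) = -126312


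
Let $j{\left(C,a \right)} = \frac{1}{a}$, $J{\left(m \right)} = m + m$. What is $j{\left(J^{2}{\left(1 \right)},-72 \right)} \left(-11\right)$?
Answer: $\frac{11}{72} \approx 0.15278$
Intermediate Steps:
$J{\left(m \right)} = 2 m$
$j{\left(J^{2}{\left(1 \right)},-72 \right)} \left(-11\right) = \frac{1}{-72} \left(-11\right) = \left(- \frac{1}{72}\right) \left(-11\right) = \frac{11}{72}$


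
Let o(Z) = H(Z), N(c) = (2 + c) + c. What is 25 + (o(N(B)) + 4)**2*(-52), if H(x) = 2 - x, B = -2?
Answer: -3303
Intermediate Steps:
N(c) = 2 + 2*c
o(Z) = 2 - Z
25 + (o(N(B)) + 4)**2*(-52) = 25 + ((2 - (2 + 2*(-2))) + 4)**2*(-52) = 25 + ((2 - (2 - 4)) + 4)**2*(-52) = 25 + ((2 - 1*(-2)) + 4)**2*(-52) = 25 + ((2 + 2) + 4)**2*(-52) = 25 + (4 + 4)**2*(-52) = 25 + 8**2*(-52) = 25 + 64*(-52) = 25 - 3328 = -3303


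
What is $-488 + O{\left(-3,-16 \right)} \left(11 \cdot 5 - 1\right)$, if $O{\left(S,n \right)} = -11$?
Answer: $-1082$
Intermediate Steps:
$-488 + O{\left(-3,-16 \right)} \left(11 \cdot 5 - 1\right) = -488 - 11 \left(11 \cdot 5 - 1\right) = -488 - 11 \left(55 - 1\right) = -488 - 594 = -1082$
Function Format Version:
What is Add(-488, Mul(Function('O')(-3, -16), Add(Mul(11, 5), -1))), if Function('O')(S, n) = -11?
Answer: -1082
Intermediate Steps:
Add(-488, Mul(Function('O')(-3, -16), Add(Mul(11, 5), -1))) = Add(-488, Mul(-11, Add(Mul(11, 5), -1))) = Add(-488, Mul(-11, Add(55, -1))) = Add(-488, Mul(-11, 54)) = Add(-488, -594) = -1082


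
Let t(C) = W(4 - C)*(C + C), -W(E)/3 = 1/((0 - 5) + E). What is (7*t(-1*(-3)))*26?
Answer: 819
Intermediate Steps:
W(E) = -3/(-5 + E) (W(E) = -3/((0 - 5) + E) = -3/(-5 + E))
t(C) = -6*C/(-1 - C) (t(C) = (-3/(-5 + (4 - C)))*(C + C) = (-3/(-1 - C))*(2*C) = -6*C/(-1 - C))
(7*t(-1*(-3)))*26 = (7*(6*(-1*(-3))/(1 - 1*(-3))))*26 = (7*(6*3/(1 + 3)))*26 = (7*(6*3/4))*26 = (7*(6*3*(1/4)))*26 = (7*(9/2))*26 = (63/2)*26 = 819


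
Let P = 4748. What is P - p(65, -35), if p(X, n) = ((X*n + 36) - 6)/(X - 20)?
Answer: 43181/9 ≈ 4797.9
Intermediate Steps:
p(X, n) = (30 + X*n)/(-20 + X) (p(X, n) = ((36 + X*n) - 6)/(-20 + X) = (30 + X*n)/(-20 + X))
P - p(65, -35) = 4748 - (30 + 65*(-35))/(-20 + 65) = 4748 - (30 - 2275)/45 = 4748 - (-2245)/45 = 4748 - 1*(-449/9) = 4748 + 449/9 = 43181/9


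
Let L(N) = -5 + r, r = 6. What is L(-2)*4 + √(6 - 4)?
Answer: 4 + √2 ≈ 5.4142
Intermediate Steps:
L(N) = 1 (L(N) = -5 + 6 = 1)
L(-2)*4 + √(6 - 4) = 1*4 + √(6 - 4) = 4 + √2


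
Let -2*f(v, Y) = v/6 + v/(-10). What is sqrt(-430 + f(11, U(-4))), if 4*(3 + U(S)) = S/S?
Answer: I*sqrt(387330)/30 ≈ 20.745*I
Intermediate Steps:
U(S) = -11/4 (U(S) = -3 + (S/S)/4 = -3 + (1/4)*1 = -3 + 1/4 = -11/4)
f(v, Y) = -v/30 (f(v, Y) = -(v/6 + v/(-10))/2 = -(v*(1/6) + v*(-1/10))/2 = -(v/6 - v/10)/2 = -v/30)
sqrt(-430 + f(11, U(-4))) = sqrt(-430 - 1/30*11) = sqrt(-430 - 11/30) = sqrt(-12911/30) = I*sqrt(387330)/30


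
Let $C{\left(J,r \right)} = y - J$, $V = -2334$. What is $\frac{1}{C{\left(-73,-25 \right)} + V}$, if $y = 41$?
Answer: $- \frac{1}{2220} \approx -0.00045045$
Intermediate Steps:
$C{\left(J,r \right)} = 41 - J$
$\frac{1}{C{\left(-73,-25 \right)} + V} = \frac{1}{\left(41 - -73\right) - 2334} = \frac{1}{\left(41 + 73\right) - 2334} = \frac{1}{114 - 2334} = \frac{1}{-2220} = - \frac{1}{2220}$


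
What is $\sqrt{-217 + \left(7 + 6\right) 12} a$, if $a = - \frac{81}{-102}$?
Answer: $\frac{27 i \sqrt{61}}{34} \approx 6.2023 i$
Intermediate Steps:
$a = \frac{27}{34}$ ($a = \left(-81\right) \left(- \frac{1}{102}\right) = \frac{27}{34} \approx 0.79412$)
$\sqrt{-217 + \left(7 + 6\right) 12} a = \sqrt{-217 + \left(7 + 6\right) 12} \cdot \frac{27}{34} = \sqrt{-217 + 13 \cdot 12} \cdot \frac{27}{34} = \sqrt{-217 + 156} \cdot \frac{27}{34} = \sqrt{-61} \cdot \frac{27}{34} = i \sqrt{61} \cdot \frac{27}{34} = \frac{27 i \sqrt{61}}{34}$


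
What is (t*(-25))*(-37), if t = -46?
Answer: -42550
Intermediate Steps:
(t*(-25))*(-37) = -46*(-25)*(-37) = 1150*(-37) = -42550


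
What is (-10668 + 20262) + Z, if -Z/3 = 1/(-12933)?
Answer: 41359735/4311 ≈ 9594.0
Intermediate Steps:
Z = 1/4311 (Z = -3/(-12933) = -3*(-1/12933) = 1/4311 ≈ 0.00023196)
(-10668 + 20262) + Z = (-10668 + 20262) + 1/4311 = 9594 + 1/4311 = 41359735/4311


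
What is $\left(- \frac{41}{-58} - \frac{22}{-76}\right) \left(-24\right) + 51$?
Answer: $\frac{14925}{551} \approx 27.087$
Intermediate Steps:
$\left(- \frac{41}{-58} - \frac{22}{-76}\right) \left(-24\right) + 51 = \left(\left(-41\right) \left(- \frac{1}{58}\right) - - \frac{11}{38}\right) \left(-24\right) + 51 = \left(\frac{41}{58} + \frac{11}{38}\right) \left(-24\right) + 51 = \frac{549}{551} \left(-24\right) + 51 = - \frac{13176}{551} + 51 = \frac{14925}{551}$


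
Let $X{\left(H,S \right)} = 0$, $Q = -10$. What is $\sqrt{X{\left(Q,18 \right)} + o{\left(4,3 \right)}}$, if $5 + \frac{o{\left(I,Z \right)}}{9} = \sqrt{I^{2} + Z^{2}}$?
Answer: $0$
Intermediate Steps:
$o{\left(I,Z \right)} = -45 + 9 \sqrt{I^{2} + Z^{2}}$
$\sqrt{X{\left(Q,18 \right)} + o{\left(4,3 \right)}} = \sqrt{0 - \left(45 - 9 \sqrt{4^{2} + 3^{2}}\right)} = \sqrt{0 - \left(45 - 9 \sqrt{16 + 9}\right)} = \sqrt{0 - \left(45 - 9 \sqrt{25}\right)} = \sqrt{0 + \left(-45 + 9 \cdot 5\right)} = \sqrt{0 + \left(-45 + 45\right)} = \sqrt{0 + 0} = \sqrt{0} = 0$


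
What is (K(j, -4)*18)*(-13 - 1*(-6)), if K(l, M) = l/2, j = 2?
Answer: -126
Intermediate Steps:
K(l, M) = l/2 (K(l, M) = l*(½) = l/2)
(K(j, -4)*18)*(-13 - 1*(-6)) = (((½)*2)*18)*(-13 - 1*(-6)) = (1*18)*(-13 + 6) = 18*(-7) = -126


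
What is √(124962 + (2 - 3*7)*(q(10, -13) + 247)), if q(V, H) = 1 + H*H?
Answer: √117039 ≈ 342.11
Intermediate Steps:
q(V, H) = 1 + H²
√(124962 + (2 - 3*7)*(q(10, -13) + 247)) = √(124962 + (2 - 3*7)*((1 + (-13)²) + 247)) = √(124962 + (2 - 21)*((1 + 169) + 247)) = √(124962 - 19*(170 + 247)) = √(124962 - 19*417) = √(124962 - 7923) = √117039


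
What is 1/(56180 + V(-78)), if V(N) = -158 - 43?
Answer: 1/55979 ≈ 1.7864e-5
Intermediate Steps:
V(N) = -201
1/(56180 + V(-78)) = 1/(56180 - 201) = 1/55979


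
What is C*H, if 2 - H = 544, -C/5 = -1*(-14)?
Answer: 37940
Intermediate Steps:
C = -70 (C = -(-5)*(-14) = -5*14 = -70)
H = -542 (H = 2 - 1*544 = 2 - 544 = -542)
C*H = -70*(-542) = 37940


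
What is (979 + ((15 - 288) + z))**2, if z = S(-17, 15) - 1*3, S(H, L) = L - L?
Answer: 494209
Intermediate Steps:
S(H, L) = 0
z = -3 (z = 0 - 1*3 = 0 - 3 = -3)
(979 + ((15 - 288) + z))**2 = (979 + ((15 - 288) - 3))**2 = (979 + (-273 - 3))**2 = (979 - 276)**2 = 703**2 = 494209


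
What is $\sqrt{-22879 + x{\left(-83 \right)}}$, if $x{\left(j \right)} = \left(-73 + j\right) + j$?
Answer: $i \sqrt{23118} \approx 152.05 i$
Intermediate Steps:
$x{\left(j \right)} = -73 + 2 j$
$\sqrt{-22879 + x{\left(-83 \right)}} = \sqrt{-22879 + \left(-73 + 2 \left(-83\right)\right)} = \sqrt{-22879 - 239} = \sqrt{-23118} = i \sqrt{23118}$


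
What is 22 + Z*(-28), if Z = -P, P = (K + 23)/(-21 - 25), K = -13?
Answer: 366/23 ≈ 15.913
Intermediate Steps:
P = -5/23 (P = (-13 + 23)/(-21 - 25) = 10/(-46) = 10*(-1/46) = -5/23 ≈ -0.21739)
Z = 5/23 (Z = -1*(-5/23) = 5/23 ≈ 0.21739)
22 + Z*(-28) = 22 + (5/23)*(-28) = 22 - 140/23 = 366/23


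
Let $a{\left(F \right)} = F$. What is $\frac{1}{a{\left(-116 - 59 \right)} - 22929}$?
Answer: $- \frac{1}{23104} \approx -4.3283 \cdot 10^{-5}$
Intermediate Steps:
$\frac{1}{a{\left(-116 - 59 \right)} - 22929} = \frac{1}{\left(-116 - 59\right) - 22929} = \frac{1}{-175 - 22929} = \frac{1}{-23104} = - \frac{1}{23104}$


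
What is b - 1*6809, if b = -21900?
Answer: -28709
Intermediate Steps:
b - 1*6809 = -21900 - 1*6809 = -21900 - 6809 = -28709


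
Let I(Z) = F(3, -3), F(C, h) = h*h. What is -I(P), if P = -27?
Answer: -9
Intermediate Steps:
F(C, h) = h²
I(Z) = 9 (I(Z) = (-3)² = 9)
-I(P) = -1*9 = -9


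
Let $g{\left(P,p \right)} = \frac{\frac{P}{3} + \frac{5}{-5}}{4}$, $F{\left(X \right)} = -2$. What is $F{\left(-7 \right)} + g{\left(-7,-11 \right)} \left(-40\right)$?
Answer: $\frac{94}{3} \approx 31.333$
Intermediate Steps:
$g{\left(P,p \right)} = - \frac{1}{4} + \frac{P}{12}$ ($g{\left(P,p \right)} = \left(P \frac{1}{3} + 5 \left(- \frac{1}{5}\right)\right) \frac{1}{4} = \left(\frac{P}{3} - 1\right) \frac{1}{4} = \left(-1 + \frac{P}{3}\right) \frac{1}{4} = - \frac{1}{4} + \frac{P}{12}$)
$F{\left(-7 \right)} + g{\left(-7,-11 \right)} \left(-40\right) = -2 + \left(- \frac{1}{4} + \frac{1}{12} \left(-7\right)\right) \left(-40\right) = -2 + \left(- \frac{1}{4} - \frac{7}{12}\right) \left(-40\right) = -2 - - \frac{100}{3} = -2 + \frac{100}{3} = \frac{94}{3}$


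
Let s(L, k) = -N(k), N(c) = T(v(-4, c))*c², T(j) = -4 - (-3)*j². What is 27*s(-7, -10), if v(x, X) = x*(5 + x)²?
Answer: -118800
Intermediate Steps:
T(j) = -4 + 3*j²
N(c) = 44*c² (N(c) = (-4 + 3*(-4*(5 - 4)²)²)*c² = (-4 + 3*(-4*1²)²)*c² = (-4 + 3*(-4*1)²)*c² = (-4 + 3*(-4)²)*c² = (-4 + 3*16)*c² = (-4 + 48)*c² = 44*c²)
s(L, k) = -44*k²
27*s(-7, -10) = 27*(-44*(-10)²) = 27*(-44*100) = 27*(-4400) = -118800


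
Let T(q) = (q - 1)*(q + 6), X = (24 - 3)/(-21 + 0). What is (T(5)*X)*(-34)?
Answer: 1496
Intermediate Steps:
X = -1 (X = 21/(-21) = 21*(-1/21) = -1)
T(q) = (-1 + q)*(6 + q)
(T(5)*X)*(-34) = ((-6 + 5² + 5*5)*(-1))*(-34) = ((-6 + 25 + 25)*(-1))*(-34) = (44*(-1))*(-34) = -44*(-34) = 1496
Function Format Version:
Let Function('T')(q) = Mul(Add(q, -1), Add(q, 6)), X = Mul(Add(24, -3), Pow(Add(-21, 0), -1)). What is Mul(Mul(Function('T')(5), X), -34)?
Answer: 1496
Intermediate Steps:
X = -1 (X = Mul(21, Pow(-21, -1)) = Mul(21, Rational(-1, 21)) = -1)
Function('T')(q) = Mul(Add(-1, q), Add(6, q))
Mul(Mul(Function('T')(5), X), -34) = Mul(Mul(Add(-6, Pow(5, 2), Mul(5, 5)), -1), -34) = Mul(Mul(Add(-6, 25, 25), -1), -34) = Mul(Mul(44, -1), -34) = Mul(-44, -34) = 1496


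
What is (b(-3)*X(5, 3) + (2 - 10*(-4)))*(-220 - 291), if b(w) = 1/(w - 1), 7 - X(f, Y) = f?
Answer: -42413/2 ≈ -21207.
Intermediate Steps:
X(f, Y) = 7 - f
b(w) = 1/(-1 + w)
(b(-3)*X(5, 3) + (2 - 10*(-4)))*(-220 - 291) = ((7 - 1*5)/(-1 - 3) + (2 - 10*(-4)))*(-220 - 291) = ((7 - 5)/(-4) + (2 + 40))*(-511) = (-1/4*2 + 42)*(-511) = (-1/2 + 42)*(-511) = (83/2)*(-511) = -42413/2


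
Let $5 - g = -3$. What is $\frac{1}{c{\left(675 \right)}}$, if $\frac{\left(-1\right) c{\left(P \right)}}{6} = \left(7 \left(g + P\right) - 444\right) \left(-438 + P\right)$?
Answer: $- \frac{1}{6167214} \approx -1.6215 \cdot 10^{-7}$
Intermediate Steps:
$g = 8$ ($g = 5 - -3 = 5 + 3 = 8$)
$c{\left(P \right)} = - 6 \left(-438 + P\right) \left(-388 + 7 P\right)$ ($c{\left(P \right)} = - 6 \left(7 \left(8 + P\right) - 444\right) \left(-438 + P\right) = - 6 \left(\left(56 + 7 P\right) - 444\right) \left(-438 + P\right) = - 6 \left(-388 + 7 P\right) \left(-438 + P\right) = - 6 \left(-438 + P\right) \left(-388 + 7 P\right)$)
$\frac{1}{c{\left(675 \right)}} = \frac{1}{-1019664 - 42 \cdot 675^{2} + 20724 \cdot 675} = \frac{1}{-1019664 - 19136250 + 13988700} = \frac{1}{-6167214} = - \frac{1}{6167214}$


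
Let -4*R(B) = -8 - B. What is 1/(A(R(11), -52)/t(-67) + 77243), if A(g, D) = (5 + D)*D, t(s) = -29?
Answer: 29/2237603 ≈ 1.2960e-5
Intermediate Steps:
R(B) = 2 + B/4 (R(B) = -(-8 - B)/4 = 2 + B/4)
A(g, D) = D*(5 + D)
1/(A(R(11), -52)/t(-67) + 77243) = 1/(-52*(5 - 52)/(-29) + 77243) = 1/(-52*(-47)*(-1/29) + 77243) = 1/(2444*(-1/29) + 77243) = 1/(-2444/29 + 77243) = 1/(2237603/29) = 29/2237603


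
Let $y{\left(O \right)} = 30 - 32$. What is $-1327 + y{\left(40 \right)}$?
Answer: $-1329$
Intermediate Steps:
$y{\left(O \right)} = -2$
$-1327 + y{\left(40 \right)} = -1327 - 2 = -1329$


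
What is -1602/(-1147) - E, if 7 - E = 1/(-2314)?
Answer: -14873225/2654158 ≈ -5.6037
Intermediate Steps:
E = 16199/2314 (E = 7 - 1/(-2314) = 7 - 1*(-1/2314) = 7 + 1/2314 = 16199/2314 ≈ 7.0004)
-1602/(-1147) - E = -1602/(-1147) - 1*16199/2314 = -1602*(-1/1147) - 16199/2314 = 1602/1147 - 16199/2314 = -14873225/2654158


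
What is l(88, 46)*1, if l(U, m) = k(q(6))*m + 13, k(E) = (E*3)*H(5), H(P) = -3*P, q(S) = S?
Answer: -12407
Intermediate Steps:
k(E) = -45*E (k(E) = (E*3)*(-3*5) = (3*E)*(-15) = -45*E)
l(U, m) = 13 - 270*m (l(U, m) = (-45*6)*m + 13 = -270*m + 13 = 13 - 270*m)
l(88, 46)*1 = (13 - 270*46)*1 = (13 - 12420)*1 = -12407*1 = -12407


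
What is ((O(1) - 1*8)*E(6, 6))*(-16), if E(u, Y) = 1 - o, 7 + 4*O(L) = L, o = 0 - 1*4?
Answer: 760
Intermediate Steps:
o = -4 (o = 0 - 4 = -4)
O(L) = -7/4 + L/4
E(u, Y) = 5 (E(u, Y) = 1 - 1*(-4) = 1 + 4 = 5)
((O(1) - 1*8)*E(6, 6))*(-16) = (((-7/4 + (1/4)*1) - 1*8)*5)*(-16) = (((-7/4 + 1/4) - 8)*5)*(-16) = ((-3/2 - 8)*5)*(-16) = -19/2*5*(-16) = -95/2*(-16) = 760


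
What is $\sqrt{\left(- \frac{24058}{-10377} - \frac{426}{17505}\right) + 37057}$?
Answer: $\frac{\sqrt{1677403240104705145}}{6727755} \approx 192.51$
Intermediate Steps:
$\sqrt{\left(- \frac{24058}{-10377} - \frac{426}{17505}\right) + 37057} = \sqrt{\left(\left(-24058\right) \left(- \frac{1}{10377}\right) - \frac{142}{5835}\right) + 37057} = \sqrt{\left(\frac{24058}{10377} - \frac{142}{5835}\right) + 37057} = \sqrt{\frac{46301632}{20183265} + 37057} = \sqrt{\frac{747977552737}{20183265}} = \frac{\sqrt{1677403240104705145}}{6727755}$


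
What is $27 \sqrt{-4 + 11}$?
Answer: $27 \sqrt{7} \approx 71.435$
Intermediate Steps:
$27 \sqrt{-4 + 11} = 27 \sqrt{7}$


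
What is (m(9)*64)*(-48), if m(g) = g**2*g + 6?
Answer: -2257920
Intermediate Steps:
m(g) = 6 + g**3 (m(g) = g**3 + 6 = 6 + g**3)
(m(9)*64)*(-48) = ((6 + 9**3)*64)*(-48) = ((6 + 729)*64)*(-48) = (735*64)*(-48) = 47040*(-48) = -2257920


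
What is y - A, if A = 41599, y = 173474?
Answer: 131875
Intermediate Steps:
y - A = 173474 - 1*41599 = 173474 - 41599 = 131875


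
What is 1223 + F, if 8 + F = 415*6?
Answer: 3705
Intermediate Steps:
F = 2482 (F = -8 + 415*6 = -8 + 2490 = 2482)
1223 + F = 1223 + 2482 = 3705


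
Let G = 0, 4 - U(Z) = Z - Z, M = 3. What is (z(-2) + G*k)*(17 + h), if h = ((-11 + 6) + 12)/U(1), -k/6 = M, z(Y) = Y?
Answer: -75/2 ≈ -37.500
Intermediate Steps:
U(Z) = 4 (U(Z) = 4 - (Z - Z) = 4 - 1*0 = 4 + 0 = 4)
k = -18 (k = -6*3 = -18)
h = 7/4 (h = ((-11 + 6) + 12)/4 = (-5 + 12)*(¼) = 7*(¼) = 7/4 ≈ 1.7500)
(z(-2) + G*k)*(17 + h) = (-2 + 0*(-18))*(17 + 7/4) = (-2 + 0)*(75/4) = -2*75/4 = -75/2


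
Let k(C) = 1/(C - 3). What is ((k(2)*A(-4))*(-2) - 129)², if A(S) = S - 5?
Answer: 21609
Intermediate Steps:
k(C) = 1/(-3 + C)
A(S) = -5 + S
((k(2)*A(-4))*(-2) - 129)² = (((-5 - 4)/(-3 + 2))*(-2) - 129)² = ((-9/(-1))*(-2) - 129)² = (-1*(-9)*(-2) - 129)² = (9*(-2) - 129)² = (-18 - 129)² = (-147)² = 21609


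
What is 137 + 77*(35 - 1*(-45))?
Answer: 6297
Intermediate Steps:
137 + 77*(35 - 1*(-45)) = 137 + 77*(35 + 45) = 137 + 77*80 = 137 + 6160 = 6297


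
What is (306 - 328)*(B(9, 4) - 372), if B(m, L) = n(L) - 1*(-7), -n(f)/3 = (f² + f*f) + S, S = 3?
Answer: 10340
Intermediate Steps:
n(f) = -9 - 6*f² (n(f) = -3*((f² + f*f) + 3) = -3*((f² + f²) + 3) = -3*(2*f² + 3) = -3*(3 + 2*f²) = -9 - 6*f²)
B(m, L) = -2 - 6*L² (B(m, L) = (-9 - 6*L²) - 1*(-7) = (-9 - 6*L²) + 7 = -2 - 6*L²)
(306 - 328)*(B(9, 4) - 372) = (306 - 328)*((-2 - 6*4²) - 372) = -22*((-2 - 6*16) - 372) = -22*((-2 - 96) - 372) = -22*(-98 - 372) = -22*(-470) = 10340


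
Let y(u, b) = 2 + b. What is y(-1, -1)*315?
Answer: 315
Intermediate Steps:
y(-1, -1)*315 = (2 - 1)*315 = 1*315 = 315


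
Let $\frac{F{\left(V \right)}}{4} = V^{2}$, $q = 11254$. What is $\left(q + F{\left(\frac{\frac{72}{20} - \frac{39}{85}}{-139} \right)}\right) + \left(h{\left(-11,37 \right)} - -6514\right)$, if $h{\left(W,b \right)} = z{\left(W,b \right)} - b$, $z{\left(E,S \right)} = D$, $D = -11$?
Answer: $\frac{2473609952156}{139594225} \approx 17720.0$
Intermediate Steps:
$z{\left(E,S \right)} = -11$
$h{\left(W,b \right)} = -11 - b$
$F{\left(V \right)} = 4 V^{2}$
$\left(q + F{\left(\frac{\frac{72}{20} - \frac{39}{85}}{-139} \right)}\right) + \left(h{\left(-11,37 \right)} - -6514\right) = \left(11254 + 4 \left(\frac{\frac{72}{20} - \frac{39}{85}}{-139}\right)^{2}\right) - -6466 = \left(11254 + 4 \left(\left(72 \cdot \frac{1}{20} - \frac{39}{85}\right) \left(- \frac{1}{139}\right)\right)^{2}\right) + \left(\left(-11 - 37\right) + 6514\right) = \left(11254 + 4 \left(\left(\frac{18}{5} - \frac{39}{85}\right) \left(- \frac{1}{139}\right)\right)^{2}\right) + \left(-48 + 6514\right) = \left(11254 + 4 \left(\frac{267}{85} \left(- \frac{1}{139}\right)\right)^{2}\right) + 6466 = \left(11254 + 4 \left(- \frac{267}{11815}\right)^{2}\right) + 6466 = \left(11254 + 4 \cdot \frac{71289}{139594225}\right) + 6466 = \left(11254 + \frac{285156}{139594225}\right) + 6466 = \frac{1570993693306}{139594225} + 6466 = \frac{2473609952156}{139594225}$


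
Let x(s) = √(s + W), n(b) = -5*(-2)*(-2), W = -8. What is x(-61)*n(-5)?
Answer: -20*I*√69 ≈ -166.13*I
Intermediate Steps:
n(b) = -20 (n(b) = 10*(-2) = -20)
x(s) = √(-8 + s) (x(s) = √(s - 8) = √(-8 + s))
x(-61)*n(-5) = √(-8 - 61)*(-20) = √(-69)*(-20) = (I*√69)*(-20) = -20*I*√69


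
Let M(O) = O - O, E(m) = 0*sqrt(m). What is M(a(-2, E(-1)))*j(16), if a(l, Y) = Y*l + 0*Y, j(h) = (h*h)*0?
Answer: 0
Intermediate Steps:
E(m) = 0
j(h) = 0 (j(h) = h**2*0 = 0)
a(l, Y) = Y*l (a(l, Y) = Y*l + 0 = Y*l)
M(O) = 0
M(a(-2, E(-1)))*j(16) = 0*0 = 0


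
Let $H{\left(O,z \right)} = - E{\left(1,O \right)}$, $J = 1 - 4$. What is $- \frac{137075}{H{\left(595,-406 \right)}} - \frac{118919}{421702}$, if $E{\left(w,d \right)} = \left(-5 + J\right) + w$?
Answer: $- \frac{57805634083}{2951914} \approx -19582.0$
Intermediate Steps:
$J = -3$ ($J = 1 - 4 = -3$)
$E{\left(w,d \right)} = -8 + w$ ($E{\left(w,d \right)} = \left(-5 - 3\right) + w = -8 + w$)
$H{\left(O,z \right)} = 7$ ($H{\left(O,z \right)} = - (-8 + 1) = \left(-1\right) \left(-7\right) = 7$)
$- \frac{137075}{H{\left(595,-406 \right)}} - \frac{118919}{421702} = - \frac{137075}{7} - \frac{118919}{421702} = - \frac{57805634083}{2951914}$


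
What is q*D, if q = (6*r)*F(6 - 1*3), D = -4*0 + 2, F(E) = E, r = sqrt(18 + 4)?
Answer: 36*sqrt(22) ≈ 168.85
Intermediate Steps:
r = sqrt(22) ≈ 4.6904
D = 2 (D = 0 + 2 = 2)
q = 18*sqrt(22) (q = (6*sqrt(22))*(6 - 1*3) = (6*sqrt(22))*(6 - 3) = (6*sqrt(22))*3 = 18*sqrt(22) ≈ 84.427)
q*D = (18*sqrt(22))*2 = 36*sqrt(22)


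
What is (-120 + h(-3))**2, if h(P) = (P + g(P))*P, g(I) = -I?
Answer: 14400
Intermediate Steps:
h(P) = 0 (h(P) = (P - P)*P = 0*P = 0)
(-120 + h(-3))**2 = (-120 + 0)**2 = (-120)**2 = 14400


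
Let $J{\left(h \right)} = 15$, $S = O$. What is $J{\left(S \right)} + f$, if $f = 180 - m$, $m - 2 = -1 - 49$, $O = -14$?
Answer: $243$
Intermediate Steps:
$m = -48$ ($m = 2 - 50 = -48$)
$S = -14$
$f = 228$ ($f = 180 - -48 = 180 + 48 = 228$)
$J{\left(S \right)} + f = 15 + 228 = 243$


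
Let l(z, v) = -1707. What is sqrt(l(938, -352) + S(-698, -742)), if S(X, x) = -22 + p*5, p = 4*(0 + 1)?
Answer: I*sqrt(1709) ≈ 41.34*I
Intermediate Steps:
p = 4 (p = 4*1 = 4)
S(X, x) = -2 (S(X, x) = -22 + 4*5 = -22 + 20 = -2)
sqrt(l(938, -352) + S(-698, -742)) = sqrt(-1707 - 2) = sqrt(-1709) = I*sqrt(1709)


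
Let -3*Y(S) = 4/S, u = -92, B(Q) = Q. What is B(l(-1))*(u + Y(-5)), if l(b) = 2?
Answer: -2752/15 ≈ -183.47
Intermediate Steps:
Y(S) = -4/(3*S)
B(l(-1))*(u + Y(-5)) = 2*(-92 - 4/3/(-5)) = 2*(-92 - 4/3*(-⅕)) = 2*(-92 + 4/15) = 2*(-1376/15) = -2752/15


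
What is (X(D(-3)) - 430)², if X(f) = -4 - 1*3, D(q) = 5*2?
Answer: 190969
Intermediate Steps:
D(q) = 10
X(f) = -7 (X(f) = -4 - 3 = -7)
(X(D(-3)) - 430)² = (-7 - 430)² = (-437)² = 190969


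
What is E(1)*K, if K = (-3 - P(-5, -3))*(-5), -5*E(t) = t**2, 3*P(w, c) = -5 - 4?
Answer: 0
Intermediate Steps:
P(w, c) = -3 (P(w, c) = (-5 - 4)/3 = (1/3)*(-9) = -3)
E(t) = -t**2/5
K = 0 (K = (-3 - 1*(-3))*(-5) = (-3 + 3)*(-5) = 0*(-5) = 0)
E(1)*K = -1/5*1**2*0 = -1/5*1*0 = -1/5*0 = 0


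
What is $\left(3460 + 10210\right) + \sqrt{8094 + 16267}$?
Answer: $13670 + \sqrt{24361} \approx 13826.0$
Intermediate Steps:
$\left(3460 + 10210\right) + \sqrt{8094 + 16267} = 13670 + \sqrt{24361}$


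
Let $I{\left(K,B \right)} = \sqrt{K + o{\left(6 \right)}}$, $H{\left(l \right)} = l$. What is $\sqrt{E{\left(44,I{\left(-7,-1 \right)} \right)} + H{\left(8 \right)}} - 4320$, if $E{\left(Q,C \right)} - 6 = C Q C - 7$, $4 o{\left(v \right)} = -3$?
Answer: $-4320 + i \sqrt{334} \approx -4320.0 + 18.276 i$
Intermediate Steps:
$o{\left(v \right)} = - \frac{3}{4}$ ($o{\left(v \right)} = \frac{1}{4} \left(-3\right) = - \frac{3}{4}$)
$I{\left(K,B \right)} = \sqrt{- \frac{3}{4} + K}$ ($I{\left(K,B \right)} = \sqrt{K - \frac{3}{4}} = \sqrt{- \frac{3}{4} + K}$)
$E{\left(Q,C \right)} = -1 + Q C^{2}$ ($E{\left(Q,C \right)} = 6 + \left(C Q C - 7\right) = 6 + \left(Q C^{2} - 7\right) = 6 + \left(-7 + Q C^{2}\right) = -1 + Q C^{2}$)
$\sqrt{E{\left(44,I{\left(-7,-1 \right)} \right)} + H{\left(8 \right)}} - 4320 = \sqrt{\left(-1 + 44 \left(\frac{\sqrt{-3 + 4 \left(-7\right)}}{2}\right)^{2}\right) + 8} - 4320 = \sqrt{\left(-1 + 44 \left(\frac{\sqrt{-3 - 28}}{2}\right)^{2}\right) + 8} - 4320 = \sqrt{\left(-1 + 44 \left(\frac{\sqrt{-31}}{2}\right)^{2}\right) + 8} - 4320 = \sqrt{\left(-1 + 44 \left(\frac{i \sqrt{31}}{2}\right)^{2}\right) + 8} - 4320 = \sqrt{\left(-1 + 44 \left(- \frac{31}{4}\right)\right) + 8} - 4320 = \sqrt{\left(-1 - 341\right) + 8} - 4320 = \sqrt{-342 + 8} - 4320 = \sqrt{-334} - 4320 = i \sqrt{334} - 4320 = -4320 + i \sqrt{334}$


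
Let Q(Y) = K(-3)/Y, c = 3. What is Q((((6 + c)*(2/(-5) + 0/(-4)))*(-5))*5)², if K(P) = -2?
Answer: 1/2025 ≈ 0.00049383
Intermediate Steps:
Q(Y) = -2/Y
Q((((6 + c)*(2/(-5) + 0/(-4)))*(-5))*5)² = (-2*(-1/(25*(6 + 3)*(2/(-5) + 0/(-4)))))² = (-2*(-1/(225*(2*(-⅕) + 0*(-¼)))))² = (-2*(-1/(225*(-⅖ + 0))))² = (-2/(((9*(-⅖))*(-5))*5))² = (-2/(-18/5*(-5)*5))² = (-2/(18*5))² = (-2/90)² = (-2*1/90)² = (-1/45)² = 1/2025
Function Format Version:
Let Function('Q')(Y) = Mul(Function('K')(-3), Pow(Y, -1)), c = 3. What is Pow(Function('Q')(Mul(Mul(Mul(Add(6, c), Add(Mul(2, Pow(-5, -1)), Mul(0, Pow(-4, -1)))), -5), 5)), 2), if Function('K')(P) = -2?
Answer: Rational(1, 2025) ≈ 0.00049383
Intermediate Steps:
Function('Q')(Y) = Mul(-2, Pow(Y, -1))
Pow(Function('Q')(Mul(Mul(Mul(Add(6, c), Add(Mul(2, Pow(-5, -1)), Mul(0, Pow(-4, -1)))), -5), 5)), 2) = Pow(Mul(-2, Pow(Mul(Mul(Mul(Add(6, 3), Add(Mul(2, Pow(-5, -1)), Mul(0, Pow(-4, -1)))), -5), 5), -1)), 2) = Pow(Mul(-2, Pow(Mul(Mul(Mul(9, Add(Mul(2, Rational(-1, 5)), Mul(0, Rational(-1, 4)))), -5), 5), -1)), 2) = Pow(Mul(-2, Pow(Mul(Mul(Mul(9, Add(Rational(-2, 5), 0)), -5), 5), -1)), 2) = Pow(Mul(-2, Pow(Mul(Mul(Mul(9, Rational(-2, 5)), -5), 5), -1)), 2) = Pow(Mul(-2, Pow(Mul(Mul(Rational(-18, 5), -5), 5), -1)), 2) = Pow(Mul(-2, Pow(Mul(18, 5), -1)), 2) = Pow(Mul(-2, Pow(90, -1)), 2) = Pow(Mul(-2, Rational(1, 90)), 2) = Pow(Rational(-1, 45), 2) = Rational(1, 2025)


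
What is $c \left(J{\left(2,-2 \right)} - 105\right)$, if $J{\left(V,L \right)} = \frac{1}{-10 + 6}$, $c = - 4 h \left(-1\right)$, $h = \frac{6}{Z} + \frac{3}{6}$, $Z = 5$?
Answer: $- \frac{7157}{10} \approx -715.7$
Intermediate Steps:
$h = \frac{17}{10}$ ($h = \frac{6}{5} + \frac{3}{6} = 6 \cdot \frac{1}{5} + 3 \cdot \frac{1}{6} = \frac{6}{5} + \frac{1}{2} = \frac{17}{10} \approx 1.7$)
$c = \frac{34}{5}$ ($c = \left(-4\right) \frac{17}{10} \left(-1\right) = \left(- \frac{34}{5}\right) \left(-1\right) = \frac{34}{5} \approx 6.8$)
$J{\left(V,L \right)} = - \frac{1}{4}$ ($J{\left(V,L \right)} = \frac{1}{-4} = - \frac{1}{4}$)
$c \left(J{\left(2,-2 \right)} - 105\right) = \frac{34 \left(- \frac{1}{4} - 105\right)}{5} = \frac{34}{5} \left(- \frac{421}{4}\right) = - \frac{7157}{10}$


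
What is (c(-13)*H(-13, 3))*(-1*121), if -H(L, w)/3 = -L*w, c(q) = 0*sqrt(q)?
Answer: 0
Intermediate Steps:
c(q) = 0
H(L, w) = 3*L*w (H(L, w) = -(-3)*L*w = 3*L*w)
(c(-13)*H(-13, 3))*(-1*121) = (0*(3*(-13)*3))*(-1*121) = (0*(-117))*(-121) = 0*(-121) = 0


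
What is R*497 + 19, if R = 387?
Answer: 192358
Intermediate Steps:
R*497 + 19 = 387*497 + 19 = 192339 + 19 = 192358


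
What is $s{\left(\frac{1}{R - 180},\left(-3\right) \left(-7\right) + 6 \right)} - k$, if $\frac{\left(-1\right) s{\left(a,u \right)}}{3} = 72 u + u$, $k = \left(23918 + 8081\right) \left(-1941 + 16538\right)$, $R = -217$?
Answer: $-467095316$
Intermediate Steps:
$k = 467089403$ ($k = 31999 \cdot 14597 = 467089403$)
$s{\left(a,u \right)} = - 219 u$ ($s{\left(a,u \right)} = - 3 \left(72 u + u\right) = - 3 \cdot 73 u = - 219 u$)
$s{\left(\frac{1}{R - 180},\left(-3\right) \left(-7\right) + 6 \right)} - k = - 219 \left(\left(-3\right) \left(-7\right) + 6\right) - 467089403 = - 219 \left(21 + 6\right) - 467089403 = \left(-219\right) 27 - 467089403 = -5913 - 467089403 = -467095316$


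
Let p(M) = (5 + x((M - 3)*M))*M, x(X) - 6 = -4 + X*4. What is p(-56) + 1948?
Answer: -738540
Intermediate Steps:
x(X) = 2 + 4*X (x(X) = 6 + (-4 + X*4) = 6 + (-4 + 4*X) = 2 + 4*X)
p(M) = M*(7 + 4*M*(-3 + M)) (p(M) = (5 + (2 + 4*((M - 3)*M)))*M = (5 + (2 + 4*((-3 + M)*M)))*M = (5 + (2 + 4*(M*(-3 + M))))*M = (5 + (2 + 4*M*(-3 + M)))*M = (7 + 4*M*(-3 + M))*M = M*(7 + 4*M*(-3 + M)))
p(-56) + 1948 = -56*(7 + 4*(-56)*(-3 - 56)) + 1948 = -56*(7 + 4*(-56)*(-59)) + 1948 = -56*(7 + 13216) + 1948 = -56*13223 + 1948 = -740488 + 1948 = -738540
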